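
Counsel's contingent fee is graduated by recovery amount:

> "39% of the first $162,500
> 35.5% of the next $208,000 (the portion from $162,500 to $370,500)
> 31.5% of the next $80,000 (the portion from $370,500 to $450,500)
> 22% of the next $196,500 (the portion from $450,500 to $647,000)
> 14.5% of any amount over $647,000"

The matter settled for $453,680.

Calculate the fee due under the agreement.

$163,114.60

First $162,500 at 39% = $63,375.00
Next $208,000 at 35.5% = $73,840.00
Next $80,000 at 31.5% = $25,200.00
Remaining $3,180 at 22% = $699.60
Fee: $63,375.00 + $73,840.00 + $25,200.00 + $699.60 = $163,114.60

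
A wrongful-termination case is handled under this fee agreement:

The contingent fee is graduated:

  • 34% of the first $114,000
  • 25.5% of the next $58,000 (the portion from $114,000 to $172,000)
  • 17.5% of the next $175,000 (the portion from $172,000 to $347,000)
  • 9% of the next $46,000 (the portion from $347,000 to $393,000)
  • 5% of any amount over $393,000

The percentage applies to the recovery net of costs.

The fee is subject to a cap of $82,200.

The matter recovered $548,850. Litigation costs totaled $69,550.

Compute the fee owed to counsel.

Fee base (net of costs): $548,850 − $69,550 = $479,300
First $114,000 at 34% = $38,760.00
Next $58,000 at 25.5% = $14,790.00
Next $175,000 at 17.5% = $30,625.00
Next $46,000 at 9% = $4,140.00
Remaining $86,300 at 5% = $4,315.00
Fee: $38,760.00 + $14,790.00 + $30,625.00 + $4,140.00 + $4,315.00 = $92,630.00
$92,630.00 exceeds the $82,200 cap, so the fee is capped at $82,200.00.

$82,200.00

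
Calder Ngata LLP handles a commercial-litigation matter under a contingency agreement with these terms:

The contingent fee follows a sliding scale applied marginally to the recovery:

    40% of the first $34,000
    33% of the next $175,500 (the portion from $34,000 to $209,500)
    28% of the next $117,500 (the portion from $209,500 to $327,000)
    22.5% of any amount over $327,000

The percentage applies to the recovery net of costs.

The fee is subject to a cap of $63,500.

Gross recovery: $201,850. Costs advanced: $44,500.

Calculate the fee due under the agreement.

$54,305.50

Fee base (net of costs): $201,850 − $44,500 = $157,350
First $34,000 at 40% = $13,600.00
Remaining $123,350 at 33% = $40,705.50
Fee: $13,600.00 + $40,705.50 = $54,305.50
$54,305.50 is under the $63,500 cap.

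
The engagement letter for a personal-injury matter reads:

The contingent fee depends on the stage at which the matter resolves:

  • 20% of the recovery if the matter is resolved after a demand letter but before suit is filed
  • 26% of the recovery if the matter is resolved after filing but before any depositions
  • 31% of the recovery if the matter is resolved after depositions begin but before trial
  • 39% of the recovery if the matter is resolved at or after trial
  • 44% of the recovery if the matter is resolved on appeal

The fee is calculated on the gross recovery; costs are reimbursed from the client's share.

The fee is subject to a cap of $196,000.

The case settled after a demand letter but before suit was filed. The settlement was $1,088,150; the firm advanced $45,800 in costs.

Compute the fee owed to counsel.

$196,000.00

Fee base is the gross recovery, $1,088,150; costs are reimbursed separately.
The matter settled after a demand letter but before suit was filed, so the 20% rate applies.
$1,088,150 × 20% = $217,630.00
$217,630.00 exceeds the $196,000 cap, so the fee is capped at $196,000.00.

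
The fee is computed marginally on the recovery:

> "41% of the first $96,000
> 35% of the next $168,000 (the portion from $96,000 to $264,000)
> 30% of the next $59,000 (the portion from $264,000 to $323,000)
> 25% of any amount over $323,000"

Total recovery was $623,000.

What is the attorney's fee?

$190,860.00

First $96,000 at 41% = $39,360.00
Next $168,000 at 35% = $58,800.00
Next $59,000 at 30% = $17,700.00
Remaining $300,000 at 25% = $75,000.00
Fee: $39,360.00 + $58,800.00 + $17,700.00 + $75,000.00 = $190,860.00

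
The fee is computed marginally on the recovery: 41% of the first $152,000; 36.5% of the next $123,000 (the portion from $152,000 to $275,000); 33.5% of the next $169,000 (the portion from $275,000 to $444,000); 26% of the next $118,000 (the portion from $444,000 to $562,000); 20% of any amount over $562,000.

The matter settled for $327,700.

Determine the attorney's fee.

First $152,000 at 41% = $62,320.00
Next $123,000 at 36.5% = $44,895.00
Remaining $52,700 at 33.5% = $17,654.50
Fee: $62,320.00 + $44,895.00 + $17,654.50 = $124,869.50

$124,869.50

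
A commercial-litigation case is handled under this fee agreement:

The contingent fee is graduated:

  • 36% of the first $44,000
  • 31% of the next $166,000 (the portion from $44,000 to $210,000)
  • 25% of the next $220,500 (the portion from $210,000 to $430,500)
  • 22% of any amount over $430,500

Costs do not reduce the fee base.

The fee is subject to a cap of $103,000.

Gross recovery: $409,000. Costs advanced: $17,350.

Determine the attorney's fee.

Fee base is the gross recovery, $409,000; costs are reimbursed separately.
First $44,000 at 36% = $15,840.00
Next $166,000 at 31% = $51,460.00
Remaining $199,000 at 25% = $49,750.00
Fee: $15,840.00 + $51,460.00 + $49,750.00 = $117,050.00
$117,050.00 exceeds the $103,000 cap, so the fee is capped at $103,000.00.

$103,000.00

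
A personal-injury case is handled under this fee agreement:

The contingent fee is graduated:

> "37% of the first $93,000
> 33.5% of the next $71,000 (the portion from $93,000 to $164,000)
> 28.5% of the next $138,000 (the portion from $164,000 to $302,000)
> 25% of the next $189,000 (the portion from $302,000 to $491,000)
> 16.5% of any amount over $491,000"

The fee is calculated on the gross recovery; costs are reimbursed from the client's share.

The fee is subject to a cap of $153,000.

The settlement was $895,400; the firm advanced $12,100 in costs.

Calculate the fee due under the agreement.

Fee base is the gross recovery, $895,400; costs are reimbursed separately.
First $93,000 at 37% = $34,410.00
Next $71,000 at 33.5% = $23,785.00
Next $138,000 at 28.5% = $39,330.00
Next $189,000 at 25% = $47,250.00
Remaining $404,400 at 16.5% = $66,726.00
Fee: $34,410.00 + $23,785.00 + $39,330.00 + $47,250.00 + $66,726.00 = $211,501.00
$211,501.00 exceeds the $153,000 cap, so the fee is capped at $153,000.00.

$153,000.00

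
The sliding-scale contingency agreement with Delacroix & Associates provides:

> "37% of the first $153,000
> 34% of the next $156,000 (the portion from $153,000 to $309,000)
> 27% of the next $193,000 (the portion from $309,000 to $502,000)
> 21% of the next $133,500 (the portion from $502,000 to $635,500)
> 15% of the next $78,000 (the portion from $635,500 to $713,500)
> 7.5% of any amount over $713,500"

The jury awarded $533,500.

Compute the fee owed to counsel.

First $153,000 at 37% = $56,610.00
Next $156,000 at 34% = $53,040.00
Next $193,000 at 27% = $52,110.00
Remaining $31,500 at 21% = $6,615.00
Fee: $56,610.00 + $53,040.00 + $52,110.00 + $6,615.00 = $168,375.00

$168,375.00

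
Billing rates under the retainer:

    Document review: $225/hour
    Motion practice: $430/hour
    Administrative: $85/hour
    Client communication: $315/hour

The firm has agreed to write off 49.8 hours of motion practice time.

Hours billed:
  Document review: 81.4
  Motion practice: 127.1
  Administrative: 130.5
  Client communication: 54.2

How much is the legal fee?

Document review: 81.4 × $225 = $18,315.00
Motion practice: 127.1 × $430 = $54,653.00
Administrative: 130.5 × $85 = $11,092.50
Client communication: 54.2 × $315 = $17,073.00
Subtotal: $101,133.50
Write-off: 49.8 × $430 = $21,414.00
Total: $101,133.50 − $21,414.00 = $79,719.50

$79,719.50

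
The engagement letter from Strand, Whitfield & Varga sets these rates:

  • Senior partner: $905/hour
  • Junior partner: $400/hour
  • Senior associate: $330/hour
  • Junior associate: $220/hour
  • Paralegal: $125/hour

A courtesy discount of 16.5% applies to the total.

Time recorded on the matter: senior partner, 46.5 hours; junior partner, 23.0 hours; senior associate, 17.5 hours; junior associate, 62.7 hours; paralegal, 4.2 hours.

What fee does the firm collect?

$59,599.38

Senior partner: 46.5 × $905 = $42,082.50
Junior partner: 23.0 × $400 = $9,200.00
Senior associate: 17.5 × $330 = $5,775.00
Junior associate: 62.7 × $220 = $13,794.00
Paralegal: 4.2 × $125 = $525.00
Subtotal: $71,376.50
Less 16.5% discount: −$11,777.12
Total: $71,376.50 − $11,777.12 = $59,599.38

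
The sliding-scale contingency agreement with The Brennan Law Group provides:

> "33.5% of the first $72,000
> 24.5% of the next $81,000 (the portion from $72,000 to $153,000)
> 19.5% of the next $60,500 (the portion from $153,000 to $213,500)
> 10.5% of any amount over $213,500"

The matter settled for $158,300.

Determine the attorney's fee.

$44,998.50

First $72,000 at 33.5% = $24,120.00
Next $81,000 at 24.5% = $19,845.00
Remaining $5,300 at 19.5% = $1,033.50
Fee: $24,120.00 + $19,845.00 + $1,033.50 = $44,998.50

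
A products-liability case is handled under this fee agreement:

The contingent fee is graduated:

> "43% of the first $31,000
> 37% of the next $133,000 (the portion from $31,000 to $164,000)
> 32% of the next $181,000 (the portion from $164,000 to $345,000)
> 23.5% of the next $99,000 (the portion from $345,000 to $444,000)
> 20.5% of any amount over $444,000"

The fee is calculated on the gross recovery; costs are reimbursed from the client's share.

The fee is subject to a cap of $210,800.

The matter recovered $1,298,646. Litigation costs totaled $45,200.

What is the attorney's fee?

Fee base is the gross recovery, $1,298,646; costs are reimbursed separately.
First $31,000 at 43% = $13,330.00
Next $133,000 at 37% = $49,210.00
Next $181,000 at 32% = $57,920.00
Next $99,000 at 23.5% = $23,265.00
Remaining $854,646 at 20.5% = $175,202.43
Fee: $13,330.00 + $49,210.00 + $57,920.00 + $23,265.00 + $175,202.43 = $318,927.43
$318,927.43 exceeds the $210,800 cap, so the fee is capped at $210,800.00.

$210,800.00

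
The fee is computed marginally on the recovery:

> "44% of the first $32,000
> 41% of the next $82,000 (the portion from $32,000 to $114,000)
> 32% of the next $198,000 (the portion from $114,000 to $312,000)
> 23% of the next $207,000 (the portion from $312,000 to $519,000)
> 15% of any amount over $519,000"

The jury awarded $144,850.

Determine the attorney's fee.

First $32,000 at 44% = $14,080.00
Next $82,000 at 41% = $33,620.00
Remaining $30,850 at 32% = $9,872.00
Fee: $14,080.00 + $33,620.00 + $9,872.00 = $57,572.00

$57,572.00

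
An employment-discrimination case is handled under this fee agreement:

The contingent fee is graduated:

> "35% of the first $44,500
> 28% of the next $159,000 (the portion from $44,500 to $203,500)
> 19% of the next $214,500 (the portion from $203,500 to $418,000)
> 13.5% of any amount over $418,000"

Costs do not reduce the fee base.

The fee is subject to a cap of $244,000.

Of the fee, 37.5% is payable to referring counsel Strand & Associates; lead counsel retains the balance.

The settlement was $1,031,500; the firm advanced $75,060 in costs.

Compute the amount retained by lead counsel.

$114,795.31

Fee base is the gross recovery, $1,031,500; costs are reimbursed separately.
First $44,500 at 35% = $15,575.00
Next $159,000 at 28% = $44,520.00
Next $214,500 at 19% = $40,755.00
Remaining $613,500 at 13.5% = $82,822.50
Fee: $15,575.00 + $44,520.00 + $40,755.00 + $82,822.50 = $183,672.50
$183,672.50 is under the $244,000 cap.
Referral share: 37.5% of $183,672.50 = $68,877.19; lead counsel retains $183,672.50 − $68,877.19 = $114,795.31.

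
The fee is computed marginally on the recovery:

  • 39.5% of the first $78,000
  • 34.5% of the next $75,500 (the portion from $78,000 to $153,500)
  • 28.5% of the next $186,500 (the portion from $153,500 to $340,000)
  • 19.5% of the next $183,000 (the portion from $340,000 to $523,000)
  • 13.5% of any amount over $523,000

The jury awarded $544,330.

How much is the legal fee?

First $78,000 at 39.5% = $30,810.00
Next $75,500 at 34.5% = $26,047.50
Next $186,500 at 28.5% = $53,152.50
Next $183,000 at 19.5% = $35,685.00
Remaining $21,330 at 13.5% = $2,879.55
Fee: $30,810.00 + $26,047.50 + $53,152.50 + $35,685.00 + $2,879.55 = $148,574.55

$148,574.55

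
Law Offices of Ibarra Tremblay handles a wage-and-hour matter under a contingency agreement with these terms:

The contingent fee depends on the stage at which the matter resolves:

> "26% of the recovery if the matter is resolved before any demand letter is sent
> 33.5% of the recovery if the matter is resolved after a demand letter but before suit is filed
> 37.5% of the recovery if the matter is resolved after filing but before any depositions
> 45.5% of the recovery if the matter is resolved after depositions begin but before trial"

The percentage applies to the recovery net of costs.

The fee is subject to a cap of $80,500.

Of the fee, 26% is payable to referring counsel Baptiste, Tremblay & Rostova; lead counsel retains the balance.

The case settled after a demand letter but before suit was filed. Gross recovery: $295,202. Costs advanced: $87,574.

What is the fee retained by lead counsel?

$51,470.98

Fee base (net of costs): $295,202 − $87,574 = $207,628
The matter settled after a demand letter but before suit was filed, so the 33.5% rate applies.
$207,628 × 33.5% = $69,555.38
$69,555.38 is under the $80,500 cap.
Referral share: 26% of $69,555.38 = $18,084.40; lead counsel retains $69,555.38 − $18,084.40 = $51,470.98.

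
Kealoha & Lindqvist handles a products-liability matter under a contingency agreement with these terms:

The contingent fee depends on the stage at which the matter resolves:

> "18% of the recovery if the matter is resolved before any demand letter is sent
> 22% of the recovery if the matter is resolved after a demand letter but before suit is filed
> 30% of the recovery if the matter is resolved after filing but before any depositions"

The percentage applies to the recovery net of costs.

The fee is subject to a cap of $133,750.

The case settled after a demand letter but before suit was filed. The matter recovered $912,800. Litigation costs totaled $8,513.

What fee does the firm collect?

$133,750.00

Fee base (net of costs): $912,800 − $8,513 = $904,287
The matter settled after a demand letter but before suit was filed, so the 22% rate applies.
$904,287 × 22% = $198,943.14
$198,943.14 exceeds the $133,750 cap, so the fee is capped at $133,750.00.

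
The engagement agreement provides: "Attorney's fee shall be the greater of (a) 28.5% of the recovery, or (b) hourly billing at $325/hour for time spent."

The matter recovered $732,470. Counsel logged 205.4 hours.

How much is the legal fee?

$208,753.95

(a) 28.5% of $732,470 = $208,753.95
(b) 205.4 × $325 = $66,755.00
The greater is (a): $208,753.95.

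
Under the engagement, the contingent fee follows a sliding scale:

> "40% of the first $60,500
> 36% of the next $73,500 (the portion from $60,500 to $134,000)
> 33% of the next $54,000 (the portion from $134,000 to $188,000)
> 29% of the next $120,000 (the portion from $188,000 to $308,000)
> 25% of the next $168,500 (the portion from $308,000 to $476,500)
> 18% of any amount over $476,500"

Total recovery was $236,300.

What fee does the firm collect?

$82,487.00

First $60,500 at 40% = $24,200.00
Next $73,500 at 36% = $26,460.00
Next $54,000 at 33% = $17,820.00
Remaining $48,300 at 29% = $14,007.00
Fee: $24,200.00 + $26,460.00 + $17,820.00 + $14,007.00 = $82,487.00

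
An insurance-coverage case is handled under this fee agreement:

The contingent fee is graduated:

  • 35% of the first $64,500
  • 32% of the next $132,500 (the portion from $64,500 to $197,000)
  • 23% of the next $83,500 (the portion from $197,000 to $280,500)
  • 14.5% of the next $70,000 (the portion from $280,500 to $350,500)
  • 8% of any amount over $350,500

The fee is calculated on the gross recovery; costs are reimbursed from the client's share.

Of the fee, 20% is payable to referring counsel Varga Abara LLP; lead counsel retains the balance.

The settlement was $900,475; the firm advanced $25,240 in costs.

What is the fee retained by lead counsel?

Fee base is the gross recovery, $900,475; costs are reimbursed separately.
First $64,500 at 35% = $22,575.00
Next $132,500 at 32% = $42,400.00
Next $83,500 at 23% = $19,205.00
Next $70,000 at 14.5% = $10,150.00
Remaining $549,975 at 8% = $43,998.00
Fee: $22,575.00 + $42,400.00 + $19,205.00 + $10,150.00 + $43,998.00 = $138,328.00
Referral share: 20% of $138,328.00 = $27,665.60; lead counsel retains $138,328.00 − $27,665.60 = $110,662.40.

$110,662.40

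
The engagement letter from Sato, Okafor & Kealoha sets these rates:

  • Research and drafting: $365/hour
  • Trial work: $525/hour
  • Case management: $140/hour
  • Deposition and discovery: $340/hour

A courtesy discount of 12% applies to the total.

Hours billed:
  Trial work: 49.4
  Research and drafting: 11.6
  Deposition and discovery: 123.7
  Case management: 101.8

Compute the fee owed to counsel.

Research and drafting: 11.6 × $365 = $4,234.00
Trial work: 49.4 × $525 = $25,935.00
Case management: 101.8 × $140 = $14,252.00
Deposition and discovery: 123.7 × $340 = $42,058.00
Subtotal: $86,479.00
Less 12% discount: −$10,377.48
Total: $86,479.00 − $10,377.48 = $76,101.52

$76,101.52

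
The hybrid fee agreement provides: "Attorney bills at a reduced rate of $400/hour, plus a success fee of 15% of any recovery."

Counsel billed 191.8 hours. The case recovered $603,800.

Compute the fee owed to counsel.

$167,290.00

Hourly: 191.8 × $400 = $76,720.00
Success fee: 15% of $603,800 = $90,570.00
Total: $76,720.00 + $90,570.00 = $167,290.00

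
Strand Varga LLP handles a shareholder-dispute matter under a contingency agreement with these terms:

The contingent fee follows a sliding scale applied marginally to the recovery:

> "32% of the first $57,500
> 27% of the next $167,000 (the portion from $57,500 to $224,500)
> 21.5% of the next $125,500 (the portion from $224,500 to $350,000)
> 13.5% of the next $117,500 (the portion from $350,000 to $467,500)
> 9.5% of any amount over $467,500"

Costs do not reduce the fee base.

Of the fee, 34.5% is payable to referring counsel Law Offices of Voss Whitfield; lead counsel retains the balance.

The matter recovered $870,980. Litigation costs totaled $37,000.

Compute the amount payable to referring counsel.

$49,909.63

Fee base is the gross recovery, $870,980; costs are reimbursed separately.
First $57,500 at 32% = $18,400.00
Next $167,000 at 27% = $45,090.00
Next $125,500 at 21.5% = $26,982.50
Next $117,500 at 13.5% = $15,862.50
Remaining $403,480 at 9.5% = $38,330.60
Fee: $18,400.00 + $45,090.00 + $26,982.50 + $15,862.50 + $38,330.60 = $144,665.60
Referral share: 34.5% of $144,665.60 = $49,909.63; lead counsel retains $144,665.60 − $49,909.63 = $94,755.97.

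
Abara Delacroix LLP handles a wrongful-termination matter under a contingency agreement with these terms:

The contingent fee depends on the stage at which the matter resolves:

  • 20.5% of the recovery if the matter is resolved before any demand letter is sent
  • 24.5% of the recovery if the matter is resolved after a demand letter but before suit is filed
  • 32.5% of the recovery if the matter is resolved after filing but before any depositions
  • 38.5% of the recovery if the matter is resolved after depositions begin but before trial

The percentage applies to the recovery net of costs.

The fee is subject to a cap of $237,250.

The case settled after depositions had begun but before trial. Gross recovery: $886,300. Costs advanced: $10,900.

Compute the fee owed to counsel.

Fee base (net of costs): $886,300 − $10,900 = $875,400
The matter settled after depositions had begun but before trial, so the 38.5% rate applies.
$875,400 × 38.5% = $337,029.00
$337,029.00 exceeds the $237,250 cap, so the fee is capped at $237,250.00.

$237,250.00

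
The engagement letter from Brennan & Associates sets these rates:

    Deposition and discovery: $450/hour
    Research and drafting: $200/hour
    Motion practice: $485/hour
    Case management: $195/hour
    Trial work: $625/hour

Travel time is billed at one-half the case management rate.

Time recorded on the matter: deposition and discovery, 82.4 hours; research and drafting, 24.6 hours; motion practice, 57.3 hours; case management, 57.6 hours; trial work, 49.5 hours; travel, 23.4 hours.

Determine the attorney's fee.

$114,241.50

Deposition and discovery: 82.4 × $450 = $37,080.00
Research and drafting: 24.6 × $200 = $4,920.00
Motion practice: 57.3 × $485 = $27,790.50
Case management: 57.6 × $195 = $11,232.00
Trial work: 49.5 × $625 = $30,937.50
Subtotal: $37,080.00 + $4,920.00 + $27,790.50 + $11,232.00 + $30,937.50 = $111,960.00
Travel: 23.4 × ($195 ÷ 2) = 23.4 × $97.50 = $2,281.50
Total: $111,960.00 + $2,281.50 = $114,241.50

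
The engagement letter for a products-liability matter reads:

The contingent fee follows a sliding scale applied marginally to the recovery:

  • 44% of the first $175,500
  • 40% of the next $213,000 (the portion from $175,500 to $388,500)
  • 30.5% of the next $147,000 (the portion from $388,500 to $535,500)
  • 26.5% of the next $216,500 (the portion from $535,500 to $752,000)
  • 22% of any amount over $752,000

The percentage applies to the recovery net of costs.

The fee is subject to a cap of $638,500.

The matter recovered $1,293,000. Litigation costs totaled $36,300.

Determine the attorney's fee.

$375,661.50

Fee base (net of costs): $1,293,000 − $36,300 = $1,256,700
First $175,500 at 44% = $77,220.00
Next $213,000 at 40% = $85,200.00
Next $147,000 at 30.5% = $44,835.00
Next $216,500 at 26.5% = $57,372.50
Remaining $504,700 at 22% = $111,034.00
Fee: $77,220.00 + $85,200.00 + $44,835.00 + $57,372.50 + $111,034.00 = $375,661.50
$375,661.50 is under the $638,500 cap.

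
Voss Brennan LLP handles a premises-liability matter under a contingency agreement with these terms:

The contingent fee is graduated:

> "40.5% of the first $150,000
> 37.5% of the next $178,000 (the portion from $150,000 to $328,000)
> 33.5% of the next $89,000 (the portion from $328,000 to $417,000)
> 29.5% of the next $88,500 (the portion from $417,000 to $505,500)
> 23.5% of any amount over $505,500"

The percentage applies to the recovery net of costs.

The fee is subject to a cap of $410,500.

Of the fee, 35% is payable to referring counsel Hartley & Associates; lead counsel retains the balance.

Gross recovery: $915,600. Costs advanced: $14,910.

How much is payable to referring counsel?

$96,702.25

Fee base (net of costs): $915,600 − $14,910 = $900,690
First $150,000 at 40.5% = $60,750.00
Next $178,000 at 37.5% = $66,750.00
Next $89,000 at 33.5% = $29,815.00
Next $88,500 at 29.5% = $26,107.50
Remaining $395,190 at 23.5% = $92,869.65
Fee: $60,750.00 + $66,750.00 + $29,815.00 + $26,107.50 + $92,869.65 = $276,292.15
$276,292.15 is under the $410,500 cap.
Referral share: 35% of $276,292.15 = $96,702.25; lead counsel retains $276,292.15 − $96,702.25 = $179,589.90.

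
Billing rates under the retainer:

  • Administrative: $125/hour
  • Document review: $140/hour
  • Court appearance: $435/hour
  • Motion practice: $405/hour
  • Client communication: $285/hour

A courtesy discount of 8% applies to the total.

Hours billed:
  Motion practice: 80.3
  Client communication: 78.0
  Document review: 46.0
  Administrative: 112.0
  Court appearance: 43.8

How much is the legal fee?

Administrative: 112.0 × $125 = $14,000.00
Document review: 46.0 × $140 = $6,440.00
Court appearance: 43.8 × $435 = $19,053.00
Motion practice: 80.3 × $405 = $32,521.50
Client communication: 78.0 × $285 = $22,230.00
Subtotal: $94,244.50
Less 8% discount: −$7,539.56
Total: $94,244.50 − $7,539.56 = $86,704.94

$86,704.94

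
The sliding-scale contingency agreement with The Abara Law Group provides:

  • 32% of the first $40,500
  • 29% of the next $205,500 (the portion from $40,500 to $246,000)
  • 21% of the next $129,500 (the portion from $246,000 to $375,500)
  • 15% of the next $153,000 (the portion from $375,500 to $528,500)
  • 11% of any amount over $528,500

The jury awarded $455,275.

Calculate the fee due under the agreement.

$111,716.25

First $40,500 at 32% = $12,960.00
Next $205,500 at 29% = $59,595.00
Next $129,500 at 21% = $27,195.00
Remaining $79,775 at 15% = $11,966.25
Fee: $12,960.00 + $59,595.00 + $27,195.00 + $11,966.25 = $111,716.25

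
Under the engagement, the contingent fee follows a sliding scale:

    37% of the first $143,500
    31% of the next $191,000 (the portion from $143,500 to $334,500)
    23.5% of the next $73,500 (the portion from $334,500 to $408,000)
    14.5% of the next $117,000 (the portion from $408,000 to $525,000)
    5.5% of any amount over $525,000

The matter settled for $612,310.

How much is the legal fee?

First $143,500 at 37% = $53,095.00
Next $191,000 at 31% = $59,210.00
Next $73,500 at 23.5% = $17,272.50
Next $117,000 at 14.5% = $16,965.00
Remaining $87,310 at 5.5% = $4,802.05
Fee: $53,095.00 + $59,210.00 + $17,272.50 + $16,965.00 + $4,802.05 = $151,344.55

$151,344.55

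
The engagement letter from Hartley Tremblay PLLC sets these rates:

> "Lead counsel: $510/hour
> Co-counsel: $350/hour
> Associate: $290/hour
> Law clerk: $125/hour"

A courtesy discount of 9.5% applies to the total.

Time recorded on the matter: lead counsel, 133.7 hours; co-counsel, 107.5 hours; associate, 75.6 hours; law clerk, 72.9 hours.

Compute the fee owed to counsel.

Lead counsel: 133.7 × $510 = $68,187.00
Co-counsel: 107.5 × $350 = $37,625.00
Associate: 75.6 × $290 = $21,924.00
Law clerk: 72.9 × $125 = $9,112.50
Subtotal: $136,848.50
Less 9.5% discount: −$13,000.61
Total: $136,848.50 − $13,000.61 = $123,847.89

$123,847.89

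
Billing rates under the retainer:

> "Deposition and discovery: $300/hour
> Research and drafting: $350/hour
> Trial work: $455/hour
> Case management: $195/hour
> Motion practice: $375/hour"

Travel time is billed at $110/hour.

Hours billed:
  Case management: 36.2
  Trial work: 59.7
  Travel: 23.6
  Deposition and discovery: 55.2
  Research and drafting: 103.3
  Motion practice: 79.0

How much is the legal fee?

Deposition and discovery: 55.2 × $300 = $16,560.00
Research and drafting: 103.3 × $350 = $36,155.00
Trial work: 59.7 × $455 = $27,163.50
Case management: 36.2 × $195 = $7,059.00
Motion practice: 79.0 × $375 = $29,625.00
Subtotal: $16,560.00 + $36,155.00 + $27,163.50 + $7,059.00 + $29,625.00 = $116,562.50
Travel: 23.6 × $110 = $2,596.00
Total: $116,562.50 + $2,596.00 = $119,158.50

$119,158.50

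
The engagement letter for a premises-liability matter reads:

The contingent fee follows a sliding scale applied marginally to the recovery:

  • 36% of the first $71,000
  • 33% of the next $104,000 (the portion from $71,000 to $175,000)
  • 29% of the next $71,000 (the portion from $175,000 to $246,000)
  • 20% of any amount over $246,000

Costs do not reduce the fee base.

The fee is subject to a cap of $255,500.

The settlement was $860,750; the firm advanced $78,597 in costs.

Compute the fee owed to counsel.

$203,420.00

Fee base is the gross recovery, $860,750; costs are reimbursed separately.
First $71,000 at 36% = $25,560.00
Next $104,000 at 33% = $34,320.00
Next $71,000 at 29% = $20,590.00
Remaining $614,750 at 20% = $122,950.00
Fee: $25,560.00 + $34,320.00 + $20,590.00 + $122,950.00 = $203,420.00
$203,420.00 is under the $255,500 cap.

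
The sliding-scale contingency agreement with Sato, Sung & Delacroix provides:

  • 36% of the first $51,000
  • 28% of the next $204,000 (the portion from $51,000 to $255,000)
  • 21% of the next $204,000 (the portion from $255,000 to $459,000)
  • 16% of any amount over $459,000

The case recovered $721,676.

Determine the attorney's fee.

$160,348.16

First $51,000 at 36% = $18,360.00
Next $204,000 at 28% = $57,120.00
Next $204,000 at 21% = $42,840.00
Remaining $262,676 at 16% = $42,028.16
Fee: $18,360.00 + $57,120.00 + $42,840.00 + $42,028.16 = $160,348.16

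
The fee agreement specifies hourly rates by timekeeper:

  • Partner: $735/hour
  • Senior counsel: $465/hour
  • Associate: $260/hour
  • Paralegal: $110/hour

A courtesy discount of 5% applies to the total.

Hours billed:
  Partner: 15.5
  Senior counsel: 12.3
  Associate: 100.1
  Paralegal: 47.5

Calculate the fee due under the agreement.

Partner: 15.5 × $735 = $11,392.50
Senior counsel: 12.3 × $465 = $5,719.50
Associate: 100.1 × $260 = $26,026.00
Paralegal: 47.5 × $110 = $5,225.00
Subtotal: $48,363.00
Less 5% discount: −$2,418.15
Total: $48,363.00 − $2,418.15 = $45,944.85

$45,944.85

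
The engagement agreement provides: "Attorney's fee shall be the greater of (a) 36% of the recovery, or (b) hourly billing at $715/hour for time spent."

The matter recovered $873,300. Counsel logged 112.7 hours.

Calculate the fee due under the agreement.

$314,388.00

(a) 36% of $873,300 = $314,388.00
(b) 112.7 × $715 = $80,580.50
The greater is (a): $314,388.00.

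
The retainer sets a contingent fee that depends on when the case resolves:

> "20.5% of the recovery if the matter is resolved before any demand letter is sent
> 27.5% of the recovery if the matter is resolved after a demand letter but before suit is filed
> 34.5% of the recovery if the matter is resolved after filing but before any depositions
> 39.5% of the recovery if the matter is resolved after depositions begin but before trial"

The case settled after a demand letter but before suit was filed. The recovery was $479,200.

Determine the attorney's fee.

The matter settled after a demand letter but before suit was filed, so the 27.5% rate applies.
$479,200 × 27.5% = $131,780.00

$131,780.00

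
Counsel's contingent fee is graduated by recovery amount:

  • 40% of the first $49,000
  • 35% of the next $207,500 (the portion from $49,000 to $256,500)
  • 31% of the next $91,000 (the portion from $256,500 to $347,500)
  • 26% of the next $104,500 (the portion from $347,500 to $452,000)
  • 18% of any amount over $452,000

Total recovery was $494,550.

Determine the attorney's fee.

First $49,000 at 40% = $19,600.00
Next $207,500 at 35% = $72,625.00
Next $91,000 at 31% = $28,210.00
Next $104,500 at 26% = $27,170.00
Remaining $42,550 at 18% = $7,659.00
Fee: $19,600.00 + $72,625.00 + $28,210.00 + $27,170.00 + $7,659.00 = $155,264.00

$155,264.00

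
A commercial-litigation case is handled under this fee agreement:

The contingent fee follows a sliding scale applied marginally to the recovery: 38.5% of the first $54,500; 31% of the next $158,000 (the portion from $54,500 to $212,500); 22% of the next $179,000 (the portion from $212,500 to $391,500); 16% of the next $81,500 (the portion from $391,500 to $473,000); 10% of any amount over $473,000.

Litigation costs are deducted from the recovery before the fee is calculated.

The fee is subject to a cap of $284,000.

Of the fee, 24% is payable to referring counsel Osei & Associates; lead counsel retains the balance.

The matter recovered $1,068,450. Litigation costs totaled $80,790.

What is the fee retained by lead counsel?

$132,124.86

Fee base (net of costs): $1,068,450 − $80,790 = $987,660
First $54,500 at 38.5% = $20,982.50
Next $158,000 at 31% = $48,980.00
Next $179,000 at 22% = $39,380.00
Next $81,500 at 16% = $13,040.00
Remaining $514,660 at 10% = $51,466.00
Fee: $20,982.50 + $48,980.00 + $39,380.00 + $13,040.00 + $51,466.00 = $173,848.50
$173,848.50 is under the $284,000 cap.
Referral share: 24% of $173,848.50 = $41,723.64; lead counsel retains $173,848.50 − $41,723.64 = $132,124.86.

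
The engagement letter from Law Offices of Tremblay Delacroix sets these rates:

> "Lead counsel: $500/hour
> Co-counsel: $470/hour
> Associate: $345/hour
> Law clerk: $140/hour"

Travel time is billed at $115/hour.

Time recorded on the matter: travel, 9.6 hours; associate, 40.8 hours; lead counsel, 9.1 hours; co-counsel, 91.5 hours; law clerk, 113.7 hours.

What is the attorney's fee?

Lead counsel: 9.1 × $500 = $4,550.00
Co-counsel: 91.5 × $470 = $43,005.00
Associate: 40.8 × $345 = $14,076.00
Law clerk: 113.7 × $140 = $15,918.00
Subtotal: $4,550.00 + $43,005.00 + $14,076.00 + $15,918.00 = $77,549.00
Travel: 9.6 × $115 = $1,104.00
Total: $77,549.00 + $1,104.00 = $78,653.00

$78,653.00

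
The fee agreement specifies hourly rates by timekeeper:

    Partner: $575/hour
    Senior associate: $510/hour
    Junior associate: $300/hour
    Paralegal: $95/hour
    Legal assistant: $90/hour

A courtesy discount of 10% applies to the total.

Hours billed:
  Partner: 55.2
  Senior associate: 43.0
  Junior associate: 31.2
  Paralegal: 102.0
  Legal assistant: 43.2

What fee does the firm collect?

$68,947.20

Partner: 55.2 × $575 = $31,740.00
Senior associate: 43.0 × $510 = $21,930.00
Junior associate: 31.2 × $300 = $9,360.00
Paralegal: 102.0 × $95 = $9,690.00
Legal assistant: 43.2 × $90 = $3,888.00
Subtotal: $76,608.00
Less 10% discount: −$7,660.80
Total: $76,608.00 − $7,660.80 = $68,947.20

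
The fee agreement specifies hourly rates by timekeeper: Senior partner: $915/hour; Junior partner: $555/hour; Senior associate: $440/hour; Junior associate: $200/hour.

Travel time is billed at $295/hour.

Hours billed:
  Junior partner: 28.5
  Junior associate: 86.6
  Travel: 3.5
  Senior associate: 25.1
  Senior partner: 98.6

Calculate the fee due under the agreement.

$135,433.00

Senior partner: 98.6 × $915 = $90,219.00
Junior partner: 28.5 × $555 = $15,817.50
Senior associate: 25.1 × $440 = $11,044.00
Junior associate: 86.6 × $200 = $17,320.00
Subtotal: $90,219.00 + $15,817.50 + $11,044.00 + $17,320.00 = $134,400.50
Travel: 3.5 × $295 = $1,032.50
Total: $134,400.50 + $1,032.50 = $135,433.00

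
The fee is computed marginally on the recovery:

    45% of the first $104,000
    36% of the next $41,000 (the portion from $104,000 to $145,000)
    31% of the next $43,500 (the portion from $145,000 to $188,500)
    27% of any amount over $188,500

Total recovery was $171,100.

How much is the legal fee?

First $104,000 at 45% = $46,800.00
Next $41,000 at 36% = $14,760.00
Remaining $26,100 at 31% = $8,091.00
Fee: $46,800.00 + $14,760.00 + $8,091.00 = $69,651.00

$69,651.00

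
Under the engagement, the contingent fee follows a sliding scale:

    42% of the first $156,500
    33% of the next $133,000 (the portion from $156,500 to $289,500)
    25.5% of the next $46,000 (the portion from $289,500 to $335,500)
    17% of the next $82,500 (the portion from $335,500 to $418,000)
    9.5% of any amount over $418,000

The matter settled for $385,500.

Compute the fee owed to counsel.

First $156,500 at 42% = $65,730.00
Next $133,000 at 33% = $43,890.00
Next $46,000 at 25.5% = $11,730.00
Remaining $50,000 at 17% = $8,500.00
Fee: $65,730.00 + $43,890.00 + $11,730.00 + $8,500.00 = $129,850.00

$129,850.00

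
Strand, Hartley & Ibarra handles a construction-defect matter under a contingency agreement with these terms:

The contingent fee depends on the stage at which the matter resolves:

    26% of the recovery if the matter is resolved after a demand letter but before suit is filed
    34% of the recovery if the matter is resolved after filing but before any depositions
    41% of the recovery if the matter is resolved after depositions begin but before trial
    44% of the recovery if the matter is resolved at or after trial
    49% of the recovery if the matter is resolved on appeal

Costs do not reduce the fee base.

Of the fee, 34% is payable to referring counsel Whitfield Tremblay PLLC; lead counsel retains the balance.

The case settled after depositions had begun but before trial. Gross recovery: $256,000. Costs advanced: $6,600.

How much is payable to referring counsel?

$35,686.40

Fee base is the gross recovery, $256,000; costs are reimbursed separately.
The matter settled after depositions had begun but before trial, so the 41% rate applies.
$256,000 × 41% = $104,960.00
Referral share: 34% of $104,960.00 = $35,686.40; lead counsel retains $104,960.00 − $35,686.40 = $69,273.60.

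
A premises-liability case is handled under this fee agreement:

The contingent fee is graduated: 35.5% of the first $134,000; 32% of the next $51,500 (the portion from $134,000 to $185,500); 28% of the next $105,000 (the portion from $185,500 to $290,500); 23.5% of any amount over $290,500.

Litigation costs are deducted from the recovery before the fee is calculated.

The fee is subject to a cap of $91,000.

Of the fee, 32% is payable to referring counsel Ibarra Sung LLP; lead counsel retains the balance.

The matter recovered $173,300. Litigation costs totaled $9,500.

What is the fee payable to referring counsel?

Fee base (net of costs): $173,300 − $9,500 = $163,800
First $134,000 at 35.5% = $47,570.00
Remaining $29,800 at 32% = $9,536.00
Fee: $47,570.00 + $9,536.00 = $57,106.00
$57,106.00 is under the $91,000 cap.
Referral share: 32% of $57,106.00 = $18,273.92; lead counsel retains $57,106.00 − $18,273.92 = $38,832.08.

$18,273.92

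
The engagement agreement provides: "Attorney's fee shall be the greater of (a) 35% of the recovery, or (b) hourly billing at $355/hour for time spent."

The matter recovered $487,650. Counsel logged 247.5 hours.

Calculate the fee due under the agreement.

(a) 35% of $487,650 = $170,677.50
(b) 247.5 × $355 = $87,862.50
The greater is (a): $170,677.50.

$170,677.50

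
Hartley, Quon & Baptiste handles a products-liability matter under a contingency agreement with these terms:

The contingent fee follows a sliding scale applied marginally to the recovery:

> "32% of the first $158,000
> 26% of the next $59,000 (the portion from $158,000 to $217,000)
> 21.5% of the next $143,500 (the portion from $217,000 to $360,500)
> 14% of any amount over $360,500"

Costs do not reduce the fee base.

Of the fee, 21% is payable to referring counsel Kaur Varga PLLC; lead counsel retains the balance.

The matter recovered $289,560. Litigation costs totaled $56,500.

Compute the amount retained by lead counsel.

$64,385.32

Fee base is the gross recovery, $289,560; costs are reimbursed separately.
First $158,000 at 32% = $50,560.00
Next $59,000 at 26% = $15,340.00
Remaining $72,560 at 21.5% = $15,600.40
Fee: $50,560.00 + $15,340.00 + $15,600.40 = $81,500.40
Referral share: 21% of $81,500.40 = $17,115.08; lead counsel retains $81,500.40 − $17,115.08 = $64,385.32.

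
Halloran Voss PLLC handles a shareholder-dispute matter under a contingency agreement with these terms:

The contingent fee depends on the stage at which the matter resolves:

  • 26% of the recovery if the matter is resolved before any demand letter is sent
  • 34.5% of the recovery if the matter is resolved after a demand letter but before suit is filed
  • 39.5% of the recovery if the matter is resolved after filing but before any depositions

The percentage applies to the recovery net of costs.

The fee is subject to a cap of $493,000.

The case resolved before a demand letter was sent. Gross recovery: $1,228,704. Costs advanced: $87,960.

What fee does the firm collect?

Fee base (net of costs): $1,228,704 − $87,960 = $1,140,744
The matter resolved before a demand letter was sent, so the 26% rate applies.
$1,140,744 × 26% = $296,593.44
$296,593.44 is under the $493,000 cap.

$296,593.44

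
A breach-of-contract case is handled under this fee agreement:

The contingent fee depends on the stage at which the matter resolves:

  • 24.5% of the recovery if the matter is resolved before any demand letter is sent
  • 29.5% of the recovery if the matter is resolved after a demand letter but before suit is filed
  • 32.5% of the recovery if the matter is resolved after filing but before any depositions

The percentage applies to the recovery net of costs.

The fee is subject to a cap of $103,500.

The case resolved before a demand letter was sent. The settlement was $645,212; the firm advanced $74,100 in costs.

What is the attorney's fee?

Fee base (net of costs): $645,212 − $74,100 = $571,112
The matter resolved before a demand letter was sent, so the 24.5% rate applies.
$571,112 × 24.5% = $139,922.44
$139,922.44 exceeds the $103,500 cap, so the fee is capped at $103,500.00.

$103,500.00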